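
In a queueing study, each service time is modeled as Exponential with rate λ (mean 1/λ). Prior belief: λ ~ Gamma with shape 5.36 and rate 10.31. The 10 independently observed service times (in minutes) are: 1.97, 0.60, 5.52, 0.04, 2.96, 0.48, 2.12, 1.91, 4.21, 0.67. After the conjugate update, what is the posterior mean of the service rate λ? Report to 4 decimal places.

With a Gamma(shape α, rate β) prior on the exponential rate λ, the posterior after n observations with total T = Σxᵢ is Gamma(α+n, β+T).
Sum of observations T = 20.48 minutes; n = 10.
Posterior: Gamma(5.36+10, 10.31+20.48) = Gamma(15.36, 30.79).
Posterior mean of λ = α/β = 15.36/30.79 = 0.4989.

0.4989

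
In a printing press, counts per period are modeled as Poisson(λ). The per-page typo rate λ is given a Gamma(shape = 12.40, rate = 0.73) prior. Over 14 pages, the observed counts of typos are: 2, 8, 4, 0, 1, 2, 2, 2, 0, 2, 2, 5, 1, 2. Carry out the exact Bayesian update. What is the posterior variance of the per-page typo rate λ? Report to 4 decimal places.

With a Gamma(shape α, rate β) prior, the Poisson likelihood is conjugate: the posterior is Gamma(α + ΣXᵢ, β + n).
Sum of counts S = 33 over n = 14 pages.
Posterior: Gamma(α+S, β+n) = Gamma(12.40+33, 0.73+14) = Gamma(45.40, 14.73).
Var = α/β² = 45.40/14.73² = 0.2092.

0.2092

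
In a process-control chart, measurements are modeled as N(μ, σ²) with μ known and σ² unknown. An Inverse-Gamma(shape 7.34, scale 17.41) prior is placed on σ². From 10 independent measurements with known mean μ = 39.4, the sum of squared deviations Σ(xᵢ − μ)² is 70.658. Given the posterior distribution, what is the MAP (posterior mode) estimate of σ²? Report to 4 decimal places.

3.9534

With known mean μ and an Inverse-Gamma(α, β) prior on σ², the Normal likelihood is conjugate: posterior is Inv-Gamma(α + n/2, β + Σ(xᵢ−μ)²/2).
Posterior: Inv-Gamma(7.34 + 10/2, 17.41 + 70.658/2) = Inv-Gamma(12.34, 52.7390).
Mode = β/(α+1) = 52.7390/13.34 = 3.9534.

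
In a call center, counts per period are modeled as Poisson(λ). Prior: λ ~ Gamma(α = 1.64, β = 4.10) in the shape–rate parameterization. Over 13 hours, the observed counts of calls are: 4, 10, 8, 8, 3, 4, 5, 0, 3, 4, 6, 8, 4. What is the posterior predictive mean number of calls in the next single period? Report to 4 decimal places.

With a Gamma(shape α, rate β) prior, the Poisson likelihood is conjugate: the posterior is Gamma(α + ΣXᵢ, β + n).
Sum of counts S = 67 over n = 13 hours.
Posterior: Gamma(α+S, β+n) = Gamma(1.64+67, 4.10+13) = Gamma(68.64, 17.10).
The predictive distribution for one future period is NegBinom with mean α/β = 4.0140.

4.0140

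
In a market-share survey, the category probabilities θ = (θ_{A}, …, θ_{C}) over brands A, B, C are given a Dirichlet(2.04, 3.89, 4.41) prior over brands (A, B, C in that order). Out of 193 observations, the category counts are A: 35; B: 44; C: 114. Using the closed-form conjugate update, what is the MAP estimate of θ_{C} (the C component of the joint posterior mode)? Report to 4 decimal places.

The Dirichlet prior is conjugate to the Multinomial likelihood: each posterior αⱼ = prior αⱼ + observed count nⱼ.
Posterior concentration: (37.04, 47.89, 118.41), total = 203.34.
Joint mode component: (α_{C}−1)/(Σα−K) = 117.41/200.34 = 0.5861.

0.5861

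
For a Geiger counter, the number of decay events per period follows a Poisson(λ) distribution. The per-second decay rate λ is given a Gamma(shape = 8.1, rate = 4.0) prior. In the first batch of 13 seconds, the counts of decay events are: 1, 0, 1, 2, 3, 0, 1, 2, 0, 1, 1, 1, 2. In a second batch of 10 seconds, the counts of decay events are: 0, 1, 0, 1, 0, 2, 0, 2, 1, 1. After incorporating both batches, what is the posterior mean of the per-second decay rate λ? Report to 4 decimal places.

With a Gamma(shape α, rate β) prior, the Poisson likelihood is conjugate: the posterior is Gamma(α + ΣXᵢ, β + n).
Batch 1: sum of counts S = 15 over n = 13 seconds.
After batch 1: Gamma(α+S, β+n) = Gamma(8.1+15, 4.0+13) = Gamma(23.1, 17.0).
Batch 2: sum of counts S = 8 over n = 10 seconds.
After batch 2: Gamma(α+S, β+n) = Gamma(23.1+8, 17.0+10) = Gamma(31.1, 27.0).
Posterior mean = α/β = 31.1/27.0 = 1.1519.

1.1519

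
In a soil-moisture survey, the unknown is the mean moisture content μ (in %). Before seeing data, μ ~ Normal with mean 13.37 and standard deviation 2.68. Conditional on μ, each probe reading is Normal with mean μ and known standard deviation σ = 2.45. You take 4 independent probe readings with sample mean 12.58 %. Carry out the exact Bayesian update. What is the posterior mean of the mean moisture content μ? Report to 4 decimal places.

12.7165

For Normal data with known variance σ², a Normal(μ₀, σ₀²) prior on μ is conjugate. Posterior precision = 1/σ₀² + n/σ²; posterior mean is the precision-weighted average of μ₀ and x̄.
n·x̄ = 4·12.58 = 50.32.
σ₀² = 2.68² = 7.1824, σ² = 2.45² = 6.0025; σ² + n·σ₀² = 6.0025 + 4·7.1824 = 34.7321.
Posterior mean = (μ₀/σ₀² + n·x̄/σ²)/(1/σ₀² + n/σ²) = (σ²·μ₀ + σ₀²·n·x̄)/(σ² + n·σ₀²) = (6.0025·13.37 + 7.1824·50.32)/34.7321 = 441.671793/34.7321 = 12.7165.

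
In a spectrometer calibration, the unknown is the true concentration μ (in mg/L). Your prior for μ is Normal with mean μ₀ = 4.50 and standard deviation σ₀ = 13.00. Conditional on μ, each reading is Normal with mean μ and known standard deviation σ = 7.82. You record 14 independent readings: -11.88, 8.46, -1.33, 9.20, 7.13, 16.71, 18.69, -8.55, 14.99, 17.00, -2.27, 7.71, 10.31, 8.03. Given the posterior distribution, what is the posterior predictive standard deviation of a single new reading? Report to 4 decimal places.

8.0877

For Normal data with known variance σ², a Normal(μ₀, σ₀²) prior on μ is conjugate. Posterior precision = 1/σ₀² + n/σ²; posterior mean is the precision-weighted average of μ₀ and x̄.
σ₀² = 13.00² = 169, σ² = 7.82² = 61.1524; σ² + n·σ₀² = 61.1524 + 14·169 = 2427.1524.
Posterior precision = 1/σ₀² + n/σ² = 1/169 + 14/61.1524 = (σ² + n·σ₀²)/(σ₀²σ²) = 2427.1524/(169·61.1524); posterior variance σₙ² = σ₀²σ²/(σ² + n·σ₀²) = 169·61.1524/2427.1524 = 4.257976.
Predictive variance for one new observation = σₙ² + σ² = 169·61.1524/2427.1524 + 61.1524 = σ²·(σ₀² + 2427.1524)/2427.1524 = 61.1524·2596.1524/2427.1524 = 65.410376; SD = √(61.1524·2596.1524/2427.1524) = 8.0877.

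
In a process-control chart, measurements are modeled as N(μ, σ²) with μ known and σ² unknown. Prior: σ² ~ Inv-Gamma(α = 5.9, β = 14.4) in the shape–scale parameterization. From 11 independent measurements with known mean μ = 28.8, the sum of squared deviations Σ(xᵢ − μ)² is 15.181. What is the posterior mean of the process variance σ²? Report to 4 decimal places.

2.1145

With known mean μ and an Inverse-Gamma(α, β) prior on σ², the Normal likelihood is conjugate: posterior is Inv-Gamma(α + n/2, β + Σ(xᵢ−μ)²/2).
Posterior: Inv-Gamma(5.9 + 11/2, 14.4 + 15.181/2) = Inv-Gamma(11.40, 21.9905).
E[σ²|data] = β/(α−1) = 21.9905/10.40 = 2.1145.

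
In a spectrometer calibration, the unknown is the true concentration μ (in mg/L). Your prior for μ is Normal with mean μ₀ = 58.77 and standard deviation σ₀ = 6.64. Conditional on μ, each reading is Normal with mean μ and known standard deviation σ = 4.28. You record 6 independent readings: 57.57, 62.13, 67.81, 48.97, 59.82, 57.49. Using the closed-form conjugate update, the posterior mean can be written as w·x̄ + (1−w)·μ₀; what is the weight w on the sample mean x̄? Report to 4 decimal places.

For Normal data with known variance σ², a Normal(μ₀, σ₀²) prior on μ is conjugate. Posterior precision = 1/σ₀² + n/σ²; posterior mean is the precision-weighted average of μ₀ and x̄.
σ₀² = 6.64² = 44.0896, σ² = 4.28² = 18.3184. Prior precision 1/σ₀² = 1/44.0896; data precision n/σ² = 6/18.3184.
w = (n/σ²)/(1/σ₀² + n/σ²) = n·σ₀²/(σ² + n·σ₀²) = 6·44.0896/(18.3184 + 6·44.0896) = 264.5376/282.856 = 0.9352.

0.9352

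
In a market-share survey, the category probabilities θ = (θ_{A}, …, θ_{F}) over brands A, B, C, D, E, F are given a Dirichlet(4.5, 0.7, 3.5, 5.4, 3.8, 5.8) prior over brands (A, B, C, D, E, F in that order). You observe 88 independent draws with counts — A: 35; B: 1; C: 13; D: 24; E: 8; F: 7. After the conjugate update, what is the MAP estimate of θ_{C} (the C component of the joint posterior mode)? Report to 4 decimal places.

0.1466

The Dirichlet prior is conjugate to the Multinomial likelihood: each posterior αⱼ = prior αⱼ + observed count nⱼ.
Posterior concentration: (39.5, 1.7, 16.5, 29.4, 11.8, 12.8), total = 111.7.
Joint mode component: (α_{C}−1)/(Σα−K) = 15.5/105.7 = 0.1466.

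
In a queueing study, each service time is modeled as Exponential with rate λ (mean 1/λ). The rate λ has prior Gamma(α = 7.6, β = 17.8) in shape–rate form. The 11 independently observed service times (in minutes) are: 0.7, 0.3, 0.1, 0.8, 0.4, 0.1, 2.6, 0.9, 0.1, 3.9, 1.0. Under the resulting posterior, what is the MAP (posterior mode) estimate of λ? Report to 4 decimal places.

0.6132

With a Gamma(shape α, rate β) prior on the exponential rate λ, the posterior after n observations with total T = Σxᵢ is Gamma(α+n, β+T).
Sum of observations T = 10.9 minutes; n = 11.
Posterior: Gamma(7.6+11, 17.8+10.9) = Gamma(18.6, 28.7).
Mode = (α−1)/β = 0.6132.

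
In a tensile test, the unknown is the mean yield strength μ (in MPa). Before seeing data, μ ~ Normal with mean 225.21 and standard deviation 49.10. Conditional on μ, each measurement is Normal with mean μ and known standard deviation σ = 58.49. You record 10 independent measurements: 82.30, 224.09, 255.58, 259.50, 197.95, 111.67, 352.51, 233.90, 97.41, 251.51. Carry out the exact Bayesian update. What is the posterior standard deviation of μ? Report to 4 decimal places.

17.3088

For Normal data with known variance σ², a Normal(μ₀, σ₀²) prior on μ is conjugate. Posterior precision = 1/σ₀² + n/σ²; posterior mean is the precision-weighted average of μ₀ and x̄.
σ₀² = 49.10² = 2410.81, σ² = 58.49² = 3421.0801; σ² + n·σ₀² = 3421.0801 + 10·2410.81 = 27529.1801.
Posterior precision = 1/σ₀² + n/σ² = 1/2410.81 + 10/3421.0801 = (σ² + n·σ₀²)/(σ₀²σ²) = 27529.1801/(2410.81·3421.0801); posterior variance σₙ² = σ₀²σ²/(σ² + n·σ₀²) = 2410.81·3421.0801/27529.1801 = 299.593889.
Posterior SD = √σₙ² = √(2410.81·3421.0801/27529.1801) = 17.3088.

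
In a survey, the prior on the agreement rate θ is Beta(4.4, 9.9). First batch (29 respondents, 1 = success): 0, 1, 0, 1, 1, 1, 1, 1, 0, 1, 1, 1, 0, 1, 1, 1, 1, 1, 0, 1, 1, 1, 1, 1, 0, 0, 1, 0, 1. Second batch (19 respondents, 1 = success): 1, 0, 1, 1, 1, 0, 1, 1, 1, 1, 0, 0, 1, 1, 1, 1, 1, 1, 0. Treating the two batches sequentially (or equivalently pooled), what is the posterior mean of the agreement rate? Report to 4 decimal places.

The Beta prior is conjugate to a Binomial/Bernoulli likelihood; the update adds successes to α and failures to β.
After batch 1: Beta(4.4+21, 9.9+8) = Beta(25.4, 17.9).
After batch 2: Beta(25.4+14, 17.9+5) = Beta(39.4, 22.9).
Posterior mean = α/(α+β) = 39.4/62.3 = 0.6324.

0.6324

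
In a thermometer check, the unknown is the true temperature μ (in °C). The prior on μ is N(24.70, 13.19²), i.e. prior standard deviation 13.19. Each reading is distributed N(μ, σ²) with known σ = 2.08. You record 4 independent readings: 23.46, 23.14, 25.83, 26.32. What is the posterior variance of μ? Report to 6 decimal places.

For Normal data with known variance σ², a Normal(μ₀, σ₀²) prior on μ is conjugate. Posterior precision = 1/σ₀² + n/σ²; posterior mean is the precision-weighted average of μ₀ and x̄.
σ₀² = 13.19² = 173.9761, σ² = 2.08² = 4.3264; σ² + n·σ₀² = 4.3264 + 4·173.9761 = 700.2308.
Posterior precision = 1/σ₀² + n/σ² = 1/173.9761 + 4/4.3264 = (σ² + n·σ₀²)/(σ₀²σ²) = 700.2308/(173.9761·4.3264); posterior variance σₙ² = σ₀²σ²/(σ² + n·σ₀²) = 173.9761·4.3264/700.2308 = 1.074917.

1.074917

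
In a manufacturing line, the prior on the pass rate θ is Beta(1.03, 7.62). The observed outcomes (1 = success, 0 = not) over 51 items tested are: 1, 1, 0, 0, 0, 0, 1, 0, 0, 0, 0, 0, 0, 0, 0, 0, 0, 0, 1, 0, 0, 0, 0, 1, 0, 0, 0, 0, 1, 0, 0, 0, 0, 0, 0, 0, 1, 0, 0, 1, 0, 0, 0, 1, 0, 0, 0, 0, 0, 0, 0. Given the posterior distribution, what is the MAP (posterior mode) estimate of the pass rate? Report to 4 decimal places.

The Beta prior is conjugate to a Binomial/Bernoulli likelihood; the update adds successes to α and failures to β.
Posterior: Beta(α+k, β+n−k) = Beta(1.03+9, 7.62+42) = Beta(10.03, 49.62).
Mode of Beta(a,b) for a,b>1 is (a−1)/(a+b−2) = 9.03/57.65 = 0.1566.

0.1566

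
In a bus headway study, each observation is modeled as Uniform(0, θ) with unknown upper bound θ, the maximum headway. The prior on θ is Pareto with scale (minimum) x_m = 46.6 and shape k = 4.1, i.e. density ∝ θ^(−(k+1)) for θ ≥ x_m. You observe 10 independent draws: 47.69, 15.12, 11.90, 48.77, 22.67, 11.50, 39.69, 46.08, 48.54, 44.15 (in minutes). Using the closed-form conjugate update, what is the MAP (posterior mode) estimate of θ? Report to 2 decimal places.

A Pareto(scale x_m, shape k) prior on the upper bound θ of Uniform(0, θ) is conjugate: posterior is Pareto(max(x_m, max xᵢ), k + n).
Sample maximum = 48.77; prior scale x_m = 46.6 → posterior scale = max = 48.77.
Posterior shape = 4.1 + 10 = 14.1.
The Pareto density is decreasing on [x_m, ∞), so the mode is x_m = 48.77.

48.77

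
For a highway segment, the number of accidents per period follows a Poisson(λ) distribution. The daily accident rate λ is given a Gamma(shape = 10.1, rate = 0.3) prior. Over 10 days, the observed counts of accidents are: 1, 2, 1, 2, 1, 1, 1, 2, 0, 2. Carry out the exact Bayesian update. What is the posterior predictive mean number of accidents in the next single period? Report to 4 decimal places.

With a Gamma(shape α, rate β) prior, the Poisson likelihood is conjugate: the posterior is Gamma(α + ΣXᵢ, β + n).
Sum of counts S = 13 over n = 10 days.
Posterior: Gamma(α+S, β+n) = Gamma(10.1+13, 0.3+10) = Gamma(23.1, 10.3).
The predictive distribution for one future period is NegBinom with mean α/β = 2.2427.

2.2427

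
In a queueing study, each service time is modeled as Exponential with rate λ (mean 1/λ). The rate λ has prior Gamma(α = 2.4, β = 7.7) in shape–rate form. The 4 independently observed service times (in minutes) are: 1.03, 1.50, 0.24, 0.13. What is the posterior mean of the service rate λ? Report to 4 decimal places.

0.6038

With a Gamma(shape α, rate β) prior on the exponential rate λ, the posterior after n observations with total T = Σxᵢ is Gamma(α+n, β+T).
Sum of observations T = 2.90 minutes; n = 4.
Posterior: Gamma(2.4+4, 7.7+2.90) = Gamma(6.4, 10.60).
Posterior mean of λ = α/β = 6.4/10.60 = 0.6038.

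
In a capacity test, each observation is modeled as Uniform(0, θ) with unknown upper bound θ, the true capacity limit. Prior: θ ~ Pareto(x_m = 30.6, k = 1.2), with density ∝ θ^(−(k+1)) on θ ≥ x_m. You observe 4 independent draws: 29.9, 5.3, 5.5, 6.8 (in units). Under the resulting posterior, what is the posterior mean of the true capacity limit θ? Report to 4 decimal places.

37.8857

A Pareto(scale x_m, shape k) prior on the upper bound θ of Uniform(0, θ) is conjugate: posterior is Pareto(max(x_m, max xᵢ), k + n).
Sample maximum = 29.9; prior scale x_m = 30.6 → posterior scale = max = 30.6.
Posterior shape = 1.2 + 4 = 5.2.
E[θ|data] = k·x_m/(k−1) = 5.2·30.6/4.2 = 37.8857.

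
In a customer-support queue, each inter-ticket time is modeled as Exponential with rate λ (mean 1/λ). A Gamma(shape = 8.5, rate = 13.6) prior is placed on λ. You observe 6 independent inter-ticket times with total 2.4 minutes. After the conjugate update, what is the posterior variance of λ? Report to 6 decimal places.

0.056641

With a Gamma(shape α, rate β) prior on the exponential rate λ, the posterior after n observations with total T = Σxᵢ is Gamma(α+n, β+T).
Posterior: Gamma(8.5+6, 13.6+2.4) = Gamma(14.5, 16.0).
Var = α/β² = 0.056641.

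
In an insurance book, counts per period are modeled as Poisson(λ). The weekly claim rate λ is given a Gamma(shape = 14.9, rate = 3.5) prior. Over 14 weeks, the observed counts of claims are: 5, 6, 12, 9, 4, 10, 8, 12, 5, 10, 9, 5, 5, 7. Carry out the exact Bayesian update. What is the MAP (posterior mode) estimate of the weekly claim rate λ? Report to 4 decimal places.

With a Gamma(shape α, rate β) prior, the Poisson likelihood is conjugate: the posterior is Gamma(α + ΣXᵢ, β + n).
Sum of counts S = 107 over n = 14 weeks.
Posterior: Gamma(α+S, β+n) = Gamma(14.9+107, 3.5+14) = Gamma(121.9, 17.5).
Mode of Gamma(α,β) for α≥1 is (α−1)/β = 120.9/17.5 = 6.9086.

6.9086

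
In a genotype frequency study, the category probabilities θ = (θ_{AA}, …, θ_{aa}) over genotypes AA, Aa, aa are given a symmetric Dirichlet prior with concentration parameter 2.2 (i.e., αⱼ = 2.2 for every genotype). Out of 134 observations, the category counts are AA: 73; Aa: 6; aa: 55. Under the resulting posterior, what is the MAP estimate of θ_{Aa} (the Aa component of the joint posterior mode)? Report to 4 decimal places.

The Dirichlet prior is conjugate to the Multinomial likelihood: each posterior αⱼ = prior αⱼ + observed count nⱼ.
Posterior concentration: (75.2, 8.2, 57.2), total = 140.6.
Joint mode component: (α_{Aa}−1)/(Σα−K) = 7.2/137.6 = 0.0523.

0.0523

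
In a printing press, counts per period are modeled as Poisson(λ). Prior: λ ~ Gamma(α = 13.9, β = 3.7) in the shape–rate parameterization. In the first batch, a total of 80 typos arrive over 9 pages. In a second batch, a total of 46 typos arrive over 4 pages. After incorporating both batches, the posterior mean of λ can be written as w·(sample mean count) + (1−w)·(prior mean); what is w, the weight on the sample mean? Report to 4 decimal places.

With a Gamma(shape α, rate β) prior, the Poisson likelihood is conjugate: the posterior is Gamma(α + ΣXᵢ, β + n).
Total number of pages: n = 9 + 4 = 13.
Posterior mean = (α₀+S)/(β₀+n) = [n/(β₀+n)]·(S/n) + [β₀/(β₀+n)]·(α₀/β₀), so only n and β₀ enter the weight.
Weight on data w = n/(β₀+n) = 13/(3.7+13) = 13/16.7 = 0.7784.

0.7784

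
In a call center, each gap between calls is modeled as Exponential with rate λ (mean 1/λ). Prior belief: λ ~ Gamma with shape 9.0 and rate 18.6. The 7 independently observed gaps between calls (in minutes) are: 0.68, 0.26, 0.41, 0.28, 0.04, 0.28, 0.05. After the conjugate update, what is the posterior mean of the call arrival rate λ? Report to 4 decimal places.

With a Gamma(shape α, rate β) prior on the exponential rate λ, the posterior after n observations with total T = Σxᵢ is Gamma(α+n, β+T).
Sum of observations T = 2.00 minutes; n = 7.
Posterior: Gamma(9.0+7, 18.6+2.00) = Gamma(16.0, 20.60).
Posterior mean of λ = α/β = 16.0/20.60 = 0.7767.

0.7767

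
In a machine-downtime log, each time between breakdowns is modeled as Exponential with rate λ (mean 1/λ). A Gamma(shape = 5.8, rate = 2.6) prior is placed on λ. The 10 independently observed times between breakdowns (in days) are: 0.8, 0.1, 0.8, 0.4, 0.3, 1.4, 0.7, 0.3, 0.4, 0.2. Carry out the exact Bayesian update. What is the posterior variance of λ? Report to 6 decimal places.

With a Gamma(shape α, rate β) prior on the exponential rate λ, the posterior after n observations with total T = Σxᵢ is Gamma(α+n, β+T).
Sum of observations T = 5.4 days; n = 10.
Posterior: Gamma(5.8+10, 2.6+5.4) = Gamma(15.8, 8.0).
Var = α/β² = 0.246875.

0.246875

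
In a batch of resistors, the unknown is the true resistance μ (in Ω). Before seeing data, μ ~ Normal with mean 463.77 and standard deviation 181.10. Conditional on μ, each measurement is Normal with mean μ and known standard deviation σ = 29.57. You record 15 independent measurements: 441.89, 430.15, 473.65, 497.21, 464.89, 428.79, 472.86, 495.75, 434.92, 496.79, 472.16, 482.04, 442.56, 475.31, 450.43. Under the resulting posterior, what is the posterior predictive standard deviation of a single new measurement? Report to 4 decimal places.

30.5381

For Normal data with known variance σ², a Normal(μ₀, σ₀²) prior on μ is conjugate. Posterior precision = 1/σ₀² + n/σ²; posterior mean is the precision-weighted average of μ₀ and x̄.
σ₀² = 181.10² = 32797.21, σ² = 29.57² = 874.3849; σ² + n·σ₀² = 874.3849 + 15·32797.21 = 492832.5349.
Posterior precision = 1/σ₀² + n/σ² = 1/32797.21 + 15/874.3849 = (σ² + n·σ₀²)/(σ₀²σ²) = 492832.5349/(32797.21·874.3849); posterior variance σₙ² = σ₀²σ²/(σ² + n·σ₀²) = 32797.21·874.3849/492832.5349 = 58.188904.
Predictive variance for one new observation = σₙ² + σ² = 32797.21·874.3849/492832.5349 + 874.3849 = σ²·(σ₀² + 492832.5349)/492832.5349 = 874.3849·525629.7449/492832.5349 = 932.573804; SD = √(874.3849·525629.7449/492832.5349) = 30.5381.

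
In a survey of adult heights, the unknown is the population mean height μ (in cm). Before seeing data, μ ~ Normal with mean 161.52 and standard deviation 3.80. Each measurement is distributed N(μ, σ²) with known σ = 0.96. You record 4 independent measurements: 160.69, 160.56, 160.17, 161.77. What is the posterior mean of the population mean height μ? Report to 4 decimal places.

160.8088

For Normal data with known variance σ², a Normal(μ₀, σ₀²) prior on μ is conjugate. Posterior precision = 1/σ₀² + n/σ²; posterior mean is the precision-weighted average of μ₀ and x̄.
Σxᵢ = 160.69 + 160.56 + 160.17 + 161.77 = 643.19, so n·x̄ = 643.19.
σ₀² = 3.80² = 14.44, σ² = 0.96² = 0.9216; σ² + n·σ₀² = 0.9216 + 4·14.44 = 58.6816.
Posterior mean = (μ₀/σ₀² + n·x̄/σ²)/(1/σ₀² + n/σ²) = (σ²·μ₀ + σ₀²·n·x̄)/(σ² + n·σ₀²) = (0.9216·161.52 + 14.44·643.19)/58.6816 = 9436.520432/58.6816 = 160.8088.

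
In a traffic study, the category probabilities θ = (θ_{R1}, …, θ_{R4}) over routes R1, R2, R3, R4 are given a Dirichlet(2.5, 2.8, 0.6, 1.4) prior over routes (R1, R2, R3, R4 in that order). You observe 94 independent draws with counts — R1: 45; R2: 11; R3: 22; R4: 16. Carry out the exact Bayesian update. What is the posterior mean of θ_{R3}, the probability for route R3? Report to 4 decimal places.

0.2231

The Dirichlet prior is conjugate to the Multinomial likelihood: each posterior αⱼ = prior αⱼ + observed count nⱼ.
Posterior concentration: (47.5, 13.8, 22.6, 17.4), total = 101.3.
E[θ_{R3}|data] = α_{R3}/Σα = 22.6/101.3 = 0.2231.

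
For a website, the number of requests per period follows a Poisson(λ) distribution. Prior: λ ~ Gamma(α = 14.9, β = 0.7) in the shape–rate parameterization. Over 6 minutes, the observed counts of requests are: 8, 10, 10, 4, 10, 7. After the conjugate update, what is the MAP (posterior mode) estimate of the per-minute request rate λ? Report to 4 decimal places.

9.3881

With a Gamma(shape α, rate β) prior, the Poisson likelihood is conjugate: the posterior is Gamma(α + ΣXᵢ, β + n).
Sum of counts S = 49 over n = 6 minutes.
Posterior: Gamma(α+S, β+n) = Gamma(14.9+49, 0.7+6) = Gamma(63.9, 6.7).
Mode of Gamma(α,β) for α≥1 is (α−1)/β = 62.9/6.7 = 9.3881.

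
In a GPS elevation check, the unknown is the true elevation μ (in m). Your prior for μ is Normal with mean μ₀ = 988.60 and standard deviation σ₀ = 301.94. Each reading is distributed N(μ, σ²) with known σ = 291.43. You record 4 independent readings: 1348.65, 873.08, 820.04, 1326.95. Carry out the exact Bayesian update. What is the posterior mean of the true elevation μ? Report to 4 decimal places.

For Normal data with known variance σ², a Normal(μ₀, σ₀²) prior on μ is conjugate. Posterior precision = 1/σ₀² + n/σ²; posterior mean is the precision-weighted average of μ₀ and x̄.
Σxᵢ = 1348.65 + 873.08 + 820.04 + 1326.95 = 4368.72, so n·x̄ = 4368.72.
σ₀² = 301.94² = 91167.7636, σ² = 291.43² = 84931.4449; σ² + n·σ₀² = 84931.4449 + 4·91167.7636 = 449602.4993.
Posterior mean = (μ₀/σ₀² + n·x̄/σ²)/(1/σ₀² + n/σ²) = (σ²·μ₀ + σ₀²·n·x̄)/(σ² + n·σ₀²) = (84931.4449·988.60 + 91167.7636·4368.72)/449602.4993 = 482249658.622732/449602.4993 = 1072.6134.

1072.6134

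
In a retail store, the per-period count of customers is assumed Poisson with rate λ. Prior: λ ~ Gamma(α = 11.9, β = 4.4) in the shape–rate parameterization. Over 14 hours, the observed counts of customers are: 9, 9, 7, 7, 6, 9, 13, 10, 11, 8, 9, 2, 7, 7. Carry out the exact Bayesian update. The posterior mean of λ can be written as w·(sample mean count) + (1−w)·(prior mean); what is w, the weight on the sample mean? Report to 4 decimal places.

With a Gamma(shape α, rate β) prior, the Poisson likelihood is conjugate: the posterior is Gamma(α + ΣXᵢ, β + n).
Posterior mean = (α₀+S)/(β₀+n) = [n/(β₀+n)]·(S/n) + [β₀/(β₀+n)]·(α₀/β₀), so only n and β₀ enter the weight.
Weight on data w = n/(β₀+n) = 14/(4.4+14) = 14/18.4 = 0.7609.

0.7609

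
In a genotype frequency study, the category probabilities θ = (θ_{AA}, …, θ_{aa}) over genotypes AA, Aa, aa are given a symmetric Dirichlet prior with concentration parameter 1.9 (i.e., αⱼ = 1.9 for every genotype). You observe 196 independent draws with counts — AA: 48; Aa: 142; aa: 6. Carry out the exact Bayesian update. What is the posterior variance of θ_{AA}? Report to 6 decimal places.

The Dirichlet prior is conjugate to the Multinomial likelihood: each posterior αⱼ = prior αⱼ + observed count nⱼ.
Posterior concentration: (49.9, 143.9, 7.9), total = 201.7.
Var[θ_j] = α_j(Σα−α_j)/((Σα)²(Σα+1)) = 49.9·151.8/(201.7²·202.7) = 0.000919.

0.000919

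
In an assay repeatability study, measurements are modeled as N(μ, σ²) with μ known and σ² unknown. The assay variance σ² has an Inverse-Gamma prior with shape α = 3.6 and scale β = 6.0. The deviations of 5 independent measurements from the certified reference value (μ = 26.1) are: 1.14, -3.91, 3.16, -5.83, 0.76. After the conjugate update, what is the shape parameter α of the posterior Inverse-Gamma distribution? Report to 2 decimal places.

6.10

With known mean μ and an Inverse-Gamma(α, β) prior on σ², the Normal likelihood is conjugate: posterior is Inv-Gamma(α + n/2, β + Σ(xᵢ−μ)²/2).
Σ(xᵢ−μ)² = (1.14)² + (-3.91)² + (3.16)² + (-5.83)² + (0.76)² = 61.1398.
Posterior: Inv-Gamma(3.6 + 5/2, 6.0 + 61.1398/2) = Inv-Gamma(6.10, 36.56990).
Posterior α = 6.10.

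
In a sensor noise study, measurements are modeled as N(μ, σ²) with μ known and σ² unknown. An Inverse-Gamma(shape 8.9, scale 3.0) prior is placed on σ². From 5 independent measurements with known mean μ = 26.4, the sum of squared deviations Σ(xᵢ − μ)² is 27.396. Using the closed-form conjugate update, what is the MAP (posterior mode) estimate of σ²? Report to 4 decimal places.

1.3466

With known mean μ and an Inverse-Gamma(α, β) prior on σ², the Normal likelihood is conjugate: posterior is Inv-Gamma(α + n/2, β + Σ(xᵢ−μ)²/2).
Posterior: Inv-Gamma(8.9 + 5/2, 3.0 + 27.396/2) = Inv-Gamma(11.40, 16.6980).
Mode = β/(α+1) = 16.6980/12.40 = 1.3466.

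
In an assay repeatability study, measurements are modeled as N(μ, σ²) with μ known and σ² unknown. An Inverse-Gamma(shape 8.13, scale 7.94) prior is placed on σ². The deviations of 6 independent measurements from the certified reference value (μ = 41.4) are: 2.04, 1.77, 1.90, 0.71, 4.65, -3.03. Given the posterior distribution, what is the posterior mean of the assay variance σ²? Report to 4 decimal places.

With known mean μ and an Inverse-Gamma(α, β) prior on σ², the Normal likelihood is conjugate: posterior is Inv-Gamma(α + n/2, β + Σ(xᵢ−μ)²/2).
Σ(xᵢ−μ)² = (2.04)² + (1.77)² + (1.90)² + (0.71)² + (4.65)² + (-3.03)² = 42.2120.
Posterior: Inv-Gamma(8.13 + 6/2, 7.94 + 42.2120/2) = Inv-Gamma(11.13, 29.04600).
E[σ²|data] = β/(α−1) = 29.04600/10.13 = 2.8673.

2.8673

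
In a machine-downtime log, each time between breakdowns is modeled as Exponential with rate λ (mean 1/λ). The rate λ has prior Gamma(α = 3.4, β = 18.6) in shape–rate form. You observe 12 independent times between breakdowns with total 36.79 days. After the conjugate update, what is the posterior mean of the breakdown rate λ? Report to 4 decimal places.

With a Gamma(shape α, rate β) prior on the exponential rate λ, the posterior after n observations with total T = Σxᵢ is Gamma(α+n, β+T).
Posterior: Gamma(3.4+12, 18.6+36.79) = Gamma(15.4, 55.39).
Posterior mean of λ = α/β = 15.4/55.39 = 0.2780.

0.2780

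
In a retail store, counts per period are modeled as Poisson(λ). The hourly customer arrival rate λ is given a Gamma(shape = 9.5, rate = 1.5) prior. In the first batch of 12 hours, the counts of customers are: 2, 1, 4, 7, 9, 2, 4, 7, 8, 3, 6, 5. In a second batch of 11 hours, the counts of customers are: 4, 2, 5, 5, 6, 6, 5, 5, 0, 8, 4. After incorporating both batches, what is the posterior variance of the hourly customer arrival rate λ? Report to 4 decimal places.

With a Gamma(shape α, rate β) prior, the Poisson likelihood is conjugate: the posterior is Gamma(α + ΣXᵢ, β + n).
Batch 1: sum of counts S = 58 over n = 12 hours.
After batch 1: Gamma(α+S, β+n) = Gamma(9.5+58, 1.5+12) = Gamma(67.5, 13.5).
Batch 2: sum of counts S = 50 over n = 11 hours.
After batch 2: Gamma(α+S, β+n) = Gamma(67.5+50, 13.5+11) = Gamma(117.5, 24.5).
Var = α/β² = 117.5/24.5² = 0.1958.

0.1958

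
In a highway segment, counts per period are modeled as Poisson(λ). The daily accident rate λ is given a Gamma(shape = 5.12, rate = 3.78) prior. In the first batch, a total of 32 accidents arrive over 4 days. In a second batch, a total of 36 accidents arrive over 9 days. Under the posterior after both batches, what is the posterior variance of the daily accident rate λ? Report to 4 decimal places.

With a Gamma(shape α, rate β) prior, the Poisson likelihood is conjugate: the posterior is Gamma(α + ΣXᵢ, β + n).
After batch 1: Gamma(α+S, β+n) = Gamma(5.12+32, 3.78+4) = Gamma(37.12, 7.78).
After batch 2: Gamma(α+S, β+n) = Gamma(37.12+36, 7.78+9) = Gamma(73.12, 16.78).
Var = α/β² = 73.12/16.78² = 0.2597.

0.2597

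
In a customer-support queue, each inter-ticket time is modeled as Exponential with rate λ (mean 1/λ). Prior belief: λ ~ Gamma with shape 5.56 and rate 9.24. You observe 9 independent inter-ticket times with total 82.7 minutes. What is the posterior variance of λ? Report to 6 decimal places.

With a Gamma(shape α, rate β) prior on the exponential rate λ, the posterior after n observations with total T = Σxᵢ is Gamma(α+n, β+T).
Posterior: Gamma(5.56+9, 9.24+82.7) = Gamma(14.56, 91.94).
Var = α/β² = 0.001722.

0.001722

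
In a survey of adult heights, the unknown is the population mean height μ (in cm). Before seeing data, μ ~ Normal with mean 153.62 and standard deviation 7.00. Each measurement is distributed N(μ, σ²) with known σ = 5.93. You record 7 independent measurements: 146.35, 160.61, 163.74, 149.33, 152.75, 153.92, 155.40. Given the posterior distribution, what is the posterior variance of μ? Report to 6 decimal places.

4.556425

For Normal data with known variance σ², a Normal(μ₀, σ₀²) prior on μ is conjugate. Posterior precision = 1/σ₀² + n/σ²; posterior mean is the precision-weighted average of μ₀ and x̄.
σ₀² = 7.00² = 49, σ² = 5.93² = 35.1649; σ² + n·σ₀² = 35.1649 + 7·49 = 378.1649.
Posterior precision = 1/σ₀² + n/σ² = 1/49 + 7/35.1649 = (σ² + n·σ₀²)/(σ₀²σ²) = 378.1649/(49·35.1649); posterior variance σₙ² = σ₀²σ²/(σ² + n·σ₀²) = 49·35.1649/378.1649 = 4.556425.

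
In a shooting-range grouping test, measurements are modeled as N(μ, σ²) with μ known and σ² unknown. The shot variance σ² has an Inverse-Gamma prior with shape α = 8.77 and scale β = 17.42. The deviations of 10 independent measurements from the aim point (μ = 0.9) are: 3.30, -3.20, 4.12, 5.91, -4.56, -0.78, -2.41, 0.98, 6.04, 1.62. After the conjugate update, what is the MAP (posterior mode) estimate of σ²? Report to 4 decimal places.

5.9292

With known mean μ and an Inverse-Gamma(α, β) prior on σ², the Normal likelihood is conjugate: posterior is Inv-Gamma(α + n/2, β + Σ(xᵢ−μ)²/2).
Σ(xᵢ−μ)² = (3.30)² + (-3.20)² + (4.12)² + (5.91)² + (-4.56)² + (-0.78)² + (-2.41)² + (0.98)² + (6.04)² + (1.62)² = 140.3090.
Posterior: Inv-Gamma(8.77 + 10/2, 17.42 + 140.3090/2) = Inv-Gamma(13.77, 87.57450).
Mode = β/(α+1) = 87.57450/14.77 = 5.9292.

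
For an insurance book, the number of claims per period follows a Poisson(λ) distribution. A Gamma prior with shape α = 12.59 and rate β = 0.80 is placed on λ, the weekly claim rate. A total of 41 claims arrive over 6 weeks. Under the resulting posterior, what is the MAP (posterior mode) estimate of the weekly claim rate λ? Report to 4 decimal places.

With a Gamma(shape α, rate β) prior, the Poisson likelihood is conjugate: the posterior is Gamma(α + ΣXᵢ, β + n).
Posterior: Gamma(α+S, β+n) = Gamma(12.59+41, 0.80+6) = Gamma(53.59, 6.80).
Mode of Gamma(α,β) for α≥1 is (α−1)/β = 52.59/6.80 = 7.7338.

7.7338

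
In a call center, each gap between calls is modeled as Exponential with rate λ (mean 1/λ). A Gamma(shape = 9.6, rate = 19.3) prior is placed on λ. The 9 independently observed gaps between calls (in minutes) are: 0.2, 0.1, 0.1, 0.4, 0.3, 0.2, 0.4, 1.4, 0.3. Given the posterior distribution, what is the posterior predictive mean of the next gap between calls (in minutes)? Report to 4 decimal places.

1.2898

With a Gamma(shape α, rate β) prior on the exponential rate λ, the posterior after n observations with total T = Σxᵢ is Gamma(α+n, β+T).
Sum of observations T = 3.4 minutes; n = 9.
Posterior: Gamma(9.6+9, 19.3+3.4) = Gamma(18.6, 22.7).
The predictive distribution for the next observation is Lomax; its mean is β/(α−1) = 22.7/17.6 = 1.2898.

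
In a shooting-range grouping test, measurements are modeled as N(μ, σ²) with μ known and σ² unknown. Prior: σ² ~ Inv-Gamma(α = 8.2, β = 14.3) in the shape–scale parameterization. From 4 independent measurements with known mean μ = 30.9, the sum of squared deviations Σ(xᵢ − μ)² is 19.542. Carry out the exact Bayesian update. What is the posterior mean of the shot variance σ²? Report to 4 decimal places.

With known mean μ and an Inverse-Gamma(α, β) prior on σ², the Normal likelihood is conjugate: posterior is Inv-Gamma(α + n/2, β + Σ(xᵢ−μ)²/2).
Posterior: Inv-Gamma(8.2 + 4/2, 14.3 + 19.542/2) = Inv-Gamma(10.20, 24.0710).
E[σ²|data] = β/(α−1) = 24.0710/9.20 = 2.6164.

2.6164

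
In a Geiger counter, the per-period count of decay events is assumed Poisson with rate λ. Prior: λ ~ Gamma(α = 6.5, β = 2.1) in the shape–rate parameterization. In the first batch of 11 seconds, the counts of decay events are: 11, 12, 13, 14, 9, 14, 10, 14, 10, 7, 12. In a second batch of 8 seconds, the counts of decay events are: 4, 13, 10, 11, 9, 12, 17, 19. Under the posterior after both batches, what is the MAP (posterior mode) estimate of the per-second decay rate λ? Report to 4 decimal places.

10.7346

With a Gamma(shape α, rate β) prior, the Poisson likelihood is conjugate: the posterior is Gamma(α + ΣXᵢ, β + n).
Batch 1: sum of counts S = 126 over n = 11 seconds.
After batch 1: Gamma(α+S, β+n) = Gamma(6.5+126, 2.1+11) = Gamma(132.5, 13.1).
Batch 2: sum of counts S = 95 over n = 8 seconds.
After batch 2: Gamma(α+S, β+n) = Gamma(132.5+95, 13.1+8) = Gamma(227.5, 21.1).
Mode of Gamma(α,β) for α≥1 is (α−1)/β = 226.5/21.1 = 10.7346.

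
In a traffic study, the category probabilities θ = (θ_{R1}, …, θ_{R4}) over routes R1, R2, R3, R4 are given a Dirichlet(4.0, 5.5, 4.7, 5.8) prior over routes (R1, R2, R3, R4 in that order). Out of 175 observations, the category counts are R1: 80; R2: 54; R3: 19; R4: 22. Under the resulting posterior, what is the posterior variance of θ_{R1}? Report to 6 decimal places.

The Dirichlet prior is conjugate to the Multinomial likelihood: each posterior αⱼ = prior αⱼ + observed count nⱼ.
Posterior concentration: (84.0, 59.5, 23.7, 27.8), total = 195.0.
Var[θ_j] = α_j(Σα−α_j)/((Σα)²(Σα+1)) = 84.0·111.0/(195.0²·196.0) = 0.001251.

0.001251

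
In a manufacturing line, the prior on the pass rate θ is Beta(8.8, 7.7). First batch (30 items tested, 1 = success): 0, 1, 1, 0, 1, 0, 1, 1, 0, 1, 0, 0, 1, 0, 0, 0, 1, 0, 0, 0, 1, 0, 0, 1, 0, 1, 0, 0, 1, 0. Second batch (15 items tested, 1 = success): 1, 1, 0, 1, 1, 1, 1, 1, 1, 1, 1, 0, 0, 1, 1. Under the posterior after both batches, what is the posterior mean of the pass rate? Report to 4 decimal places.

The Beta prior is conjugate to a Binomial/Bernoulli likelihood; the update adds successes to α and failures to β.
After batch 1: Beta(8.8+12, 7.7+18) = Beta(20.8, 25.7).
After batch 2: Beta(20.8+12, 25.7+3) = Beta(32.8, 28.7).
Posterior mean = α/(α+β) = 32.8/61.5 = 0.5333.

0.5333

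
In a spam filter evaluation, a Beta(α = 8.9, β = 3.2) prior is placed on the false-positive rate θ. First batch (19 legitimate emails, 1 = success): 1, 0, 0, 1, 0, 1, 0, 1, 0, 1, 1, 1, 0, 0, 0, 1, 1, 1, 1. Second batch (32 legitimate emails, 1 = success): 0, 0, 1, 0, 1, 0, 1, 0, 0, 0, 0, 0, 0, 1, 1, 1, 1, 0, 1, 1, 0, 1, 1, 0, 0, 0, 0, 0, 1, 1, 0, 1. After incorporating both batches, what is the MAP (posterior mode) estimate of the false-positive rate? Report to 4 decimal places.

0.5385

The Beta prior is conjugate to a Binomial/Bernoulli likelihood; the update adds successes to α and failures to β.
After batch 1: Beta(8.9+11, 3.2+8) = Beta(19.9, 11.2).
After batch 2: Beta(19.9+14, 11.2+18) = Beta(33.9, 29.2).
Mode of Beta(a,b) for a,b>1 is (a−1)/(a+b−2) = 32.9/61.1 = 0.5385.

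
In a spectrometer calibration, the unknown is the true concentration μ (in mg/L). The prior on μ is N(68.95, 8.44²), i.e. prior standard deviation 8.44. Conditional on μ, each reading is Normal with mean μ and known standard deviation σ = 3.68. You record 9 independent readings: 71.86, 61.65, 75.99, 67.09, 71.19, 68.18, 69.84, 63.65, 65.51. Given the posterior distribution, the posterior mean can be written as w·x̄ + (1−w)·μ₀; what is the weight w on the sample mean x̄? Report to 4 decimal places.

For Normal data with known variance σ², a Normal(μ₀, σ₀²) prior on μ is conjugate. Posterior precision = 1/σ₀² + n/σ²; posterior mean is the precision-weighted average of μ₀ and x̄.
σ₀² = 8.44² = 71.2336, σ² = 3.68² = 13.5424. Prior precision 1/σ₀² = 1/71.2336; data precision n/σ² = 9/13.5424.
w = (n/σ²)/(1/σ₀² + n/σ²) = n·σ₀²/(σ² + n·σ₀²) = 9·71.2336/(13.5424 + 9·71.2336) = 641.1024/654.6448 = 0.9793.

0.9793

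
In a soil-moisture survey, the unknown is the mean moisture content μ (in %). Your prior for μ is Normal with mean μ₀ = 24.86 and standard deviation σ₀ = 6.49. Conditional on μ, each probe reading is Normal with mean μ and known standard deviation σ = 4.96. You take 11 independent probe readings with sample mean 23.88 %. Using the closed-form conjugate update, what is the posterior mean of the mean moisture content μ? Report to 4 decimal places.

For Normal data with known variance σ², a Normal(μ₀, σ₀²) prior on μ is conjugate. Posterior precision = 1/σ₀² + n/σ²; posterior mean is the precision-weighted average of μ₀ and x̄.
n·x̄ = 11·23.88 = 262.68.
σ₀² = 6.49² = 42.1201, σ² = 4.96² = 24.6016; σ² + n·σ₀² = 24.6016 + 11·42.1201 = 487.9227.
Posterior mean = (μ₀/σ₀² + n·x̄/σ²)/(1/σ₀² + n/σ²) = (σ²·μ₀ + σ₀²·n·x̄)/(σ² + n·σ₀²) = (24.6016·24.86 + 42.1201·262.68)/487.9227 = 11675.703644/487.9227 = 23.9294.

23.9294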